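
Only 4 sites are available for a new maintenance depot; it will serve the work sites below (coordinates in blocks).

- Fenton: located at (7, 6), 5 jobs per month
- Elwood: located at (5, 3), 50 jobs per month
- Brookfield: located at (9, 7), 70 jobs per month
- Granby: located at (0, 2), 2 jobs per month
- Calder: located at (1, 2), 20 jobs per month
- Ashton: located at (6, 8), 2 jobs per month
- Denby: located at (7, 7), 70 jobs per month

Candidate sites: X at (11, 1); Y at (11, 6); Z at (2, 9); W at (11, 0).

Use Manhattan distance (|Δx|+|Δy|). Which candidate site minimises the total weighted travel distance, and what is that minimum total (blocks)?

Total weighted distance at each candidate:
  X (11, 1): total = 1973
  Y (11, 6): total = 1354
  Z (2, 9): total = 1798
  W (11, 0): total = 2192
Minimum is at Y with total 1354 blocks.

Y, total 1354 blocks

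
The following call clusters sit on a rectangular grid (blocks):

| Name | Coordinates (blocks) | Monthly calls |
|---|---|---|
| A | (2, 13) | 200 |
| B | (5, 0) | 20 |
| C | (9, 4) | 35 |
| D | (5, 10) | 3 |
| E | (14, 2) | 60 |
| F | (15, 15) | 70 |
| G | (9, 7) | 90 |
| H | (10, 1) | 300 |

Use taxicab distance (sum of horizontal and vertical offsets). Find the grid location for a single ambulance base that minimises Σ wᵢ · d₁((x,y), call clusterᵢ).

Manhattan distance separates: Σwᵢ(|x−xᵢ|+|y−yᵢ|) = Σwᵢ|x−xᵢ| + Σwᵢ|y−yᵢ|, so x and y are optimised independently as 1-D weighted medians.
Total weight W = 778; half = 389.
x-coordinate, sorted with cumulative weight:
  x=2 (A, w=200) cum 200
  x=5 (B, w=20) cum 220
  x=5 (D, w=3) cum 223
  x=9 (C, w=35) cum 258
  x=9 (G, w=90) cum 348
  x=10 (H, w=300) cum 648  ← median
  x=14 (E, w=60) cum 708
  x=15 (F, w=70) cum 778
⇒ x* = 10
y-coordinate, sorted with cumulative weight:
  y=0 (B, w=20) cum 20
  y=1 (H, w=300) cum 320
  y=2 (E, w=60) cum 380
  y=4 (C, w=35) cum 415  ← median
  y=7 (G, w=90) cum 505
  y=10 (D, w=3) cum 508
  y=13 (A, w=200) cum 708
  y=15 (F, w=70) cum 778
⇒ y* = 4

(10, 4)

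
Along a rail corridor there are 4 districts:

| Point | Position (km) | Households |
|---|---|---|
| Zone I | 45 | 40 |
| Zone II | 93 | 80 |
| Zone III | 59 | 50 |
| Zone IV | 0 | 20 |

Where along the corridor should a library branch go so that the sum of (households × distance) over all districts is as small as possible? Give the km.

For a sum of weighted absolute distances on a line, the optimum is the weighted median (not the mean). Total weight W = 190; half-weight = 95.
Sort by position and accumulate weight:
  km 0 (Zone IV, w=20) → cum 20
  km 45 (Zone I, w=40) → cum 60
  km 59 (Zone III, w=50) → cum 110  ≥ 95 → median here
  km 93 (Zone II, w=80) → cum 190
Optimal location: km 59.

x = 59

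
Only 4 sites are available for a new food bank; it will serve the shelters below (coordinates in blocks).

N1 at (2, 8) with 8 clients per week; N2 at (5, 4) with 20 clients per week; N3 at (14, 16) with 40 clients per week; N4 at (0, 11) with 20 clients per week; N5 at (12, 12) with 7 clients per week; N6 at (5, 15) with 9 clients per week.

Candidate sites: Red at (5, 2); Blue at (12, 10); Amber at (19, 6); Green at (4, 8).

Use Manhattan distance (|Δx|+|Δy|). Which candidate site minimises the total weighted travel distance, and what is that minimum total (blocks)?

Total weighted distance at each candidate:
  Red (5, 2): total = 1548
  Blue (12, 10): total = 1058
  Amber (19, 6): total = 1850
  Green (4, 8): total = 1132
Minimum is at Blue with total 1058 blocks.

Blue, total 1058 blocks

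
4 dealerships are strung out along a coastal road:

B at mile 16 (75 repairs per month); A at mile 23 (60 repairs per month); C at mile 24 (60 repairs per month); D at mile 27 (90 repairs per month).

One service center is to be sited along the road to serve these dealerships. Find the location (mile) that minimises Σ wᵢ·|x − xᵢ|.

For a sum of weighted absolute distances on a line, the optimum is the weighted median (not the mean). Total weight W = 285; half-weight = 142.5.
Sort by position and accumulate weight:
  mile 16 (B, w=75) → cum 75
  mile 23 (A, w=60) → cum 135
  mile 24 (C, w=60) → cum 195  ≥ 142.5 → median here
  mile 27 (D, w=90) → cum 285
Optimal location: mile 24.

x = 24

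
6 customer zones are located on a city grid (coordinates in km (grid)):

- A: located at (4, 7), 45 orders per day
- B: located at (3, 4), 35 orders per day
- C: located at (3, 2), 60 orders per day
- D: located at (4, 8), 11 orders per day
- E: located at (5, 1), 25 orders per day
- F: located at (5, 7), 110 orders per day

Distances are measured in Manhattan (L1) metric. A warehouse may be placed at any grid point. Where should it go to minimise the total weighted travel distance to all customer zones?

(4, 7)

Manhattan distance separates: Σwᵢ(|x−xᵢ|+|y−yᵢ|) = Σwᵢ|x−xᵢ| + Σwᵢ|y−yᵢ|, so x and y are optimised independently as 1-D weighted medians.
Total weight W = 286; half = 143.
x-coordinate, sorted with cumulative weight:
  x=3 (B, w=35) cum 35
  x=3 (C, w=60) cum 95
  x=4 (A, w=45) cum 140
  x=4 (D, w=11) cum 151  ← median
  x=5 (E, w=25) cum 176
  x=5 (F, w=110) cum 286
⇒ x* = 4
y-coordinate, sorted with cumulative weight:
  y=1 (E, w=25) cum 25
  y=2 (C, w=60) cum 85
  y=4 (B, w=35) cum 120
  y=7 (A, w=45) cum 165  ← median
  y=7 (F, w=110) cum 275
  y=8 (D, w=11) cum 286
⇒ y* = 7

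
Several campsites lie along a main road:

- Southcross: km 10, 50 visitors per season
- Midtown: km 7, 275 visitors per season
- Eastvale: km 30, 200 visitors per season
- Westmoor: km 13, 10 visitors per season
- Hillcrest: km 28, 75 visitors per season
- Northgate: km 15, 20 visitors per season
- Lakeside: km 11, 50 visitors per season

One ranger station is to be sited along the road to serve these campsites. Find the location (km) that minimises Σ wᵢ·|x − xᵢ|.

x = 11

For a sum of weighted absolute distances on a line, the optimum is the weighted median (not the mean). Total weight W = 680; half-weight = 340.
Sort by position and accumulate weight:
  km 7 (Midtown, w=275) → cum 275
  km 10 (Southcross, w=50) → cum 325
  km 11 (Lakeside, w=50) → cum 375  ≥ 340 → median here
  km 13 (Westmoor, w=10) → cum 385
  km 15 (Northgate, w=20) → cum 405
  km 28 (Hillcrest, w=75) → cum 480
  km 30 (Eastvale, w=200) → cum 680
Optimal location: km 11.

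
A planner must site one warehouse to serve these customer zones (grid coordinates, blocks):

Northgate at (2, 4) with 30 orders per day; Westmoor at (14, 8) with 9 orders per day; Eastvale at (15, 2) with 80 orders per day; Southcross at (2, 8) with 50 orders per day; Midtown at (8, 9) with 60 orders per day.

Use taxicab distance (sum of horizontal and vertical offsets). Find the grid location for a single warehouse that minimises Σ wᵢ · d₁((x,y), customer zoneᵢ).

(8, 8)

Manhattan distance separates: Σwᵢ(|x−xᵢ|+|y−yᵢ|) = Σwᵢ|x−xᵢ| + Σwᵢ|y−yᵢ|, so x and y are optimised independently as 1-D weighted medians.
Total weight W = 229; half = 114.5.
x-coordinate, sorted with cumulative weight:
  x=2 (Northgate, w=30) cum 30
  x=2 (Southcross, w=50) cum 80
  x=8 (Midtown, w=60) cum 140  ← median
  x=14 (Westmoor, w=9) cum 149
  x=15 (Eastvale, w=80) cum 229
⇒ x* = 8
y-coordinate, sorted with cumulative weight:
  y=2 (Eastvale, w=80) cum 80
  y=4 (Northgate, w=30) cum 110
  y=8 (Westmoor, w=9) cum 119  ← median
  y=8 (Southcross, w=50) cum 169
  y=9 (Midtown, w=60) cum 229
⇒ y* = 8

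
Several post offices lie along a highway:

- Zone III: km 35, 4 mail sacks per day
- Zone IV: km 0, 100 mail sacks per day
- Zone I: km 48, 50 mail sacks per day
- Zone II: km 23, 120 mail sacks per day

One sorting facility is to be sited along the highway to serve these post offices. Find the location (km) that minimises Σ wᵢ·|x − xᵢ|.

For a sum of weighted absolute distances on a line, the optimum is the weighted median (not the mean). Total weight W = 274; half-weight = 137.
Sort by position and accumulate weight:
  km 0 (Zone IV, w=100) → cum 100
  km 23 (Zone II, w=120) → cum 220  ≥ 137 → median here
  km 35 (Zone III, w=4) → cum 224
  km 48 (Zone I, w=50) → cum 274
Optimal location: km 23.

x = 23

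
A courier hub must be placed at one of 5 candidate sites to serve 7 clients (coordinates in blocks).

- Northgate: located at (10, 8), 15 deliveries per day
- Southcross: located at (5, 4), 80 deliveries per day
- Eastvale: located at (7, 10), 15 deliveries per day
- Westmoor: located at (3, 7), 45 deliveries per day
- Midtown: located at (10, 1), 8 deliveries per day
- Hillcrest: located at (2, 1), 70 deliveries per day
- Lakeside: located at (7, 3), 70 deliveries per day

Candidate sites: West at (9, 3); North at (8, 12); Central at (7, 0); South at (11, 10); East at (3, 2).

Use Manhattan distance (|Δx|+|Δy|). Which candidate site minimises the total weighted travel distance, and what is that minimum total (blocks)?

Total weighted distance at each candidate:
  West (9, 3): total = 1869
  North (8, 12): total = 3459
  Central (7, 0): total = 1952
  South (11, 10): total = 3670
  East (3, 2): total = 1474
Minimum is at East with total 1474 blocks.

East, total 1474 blocks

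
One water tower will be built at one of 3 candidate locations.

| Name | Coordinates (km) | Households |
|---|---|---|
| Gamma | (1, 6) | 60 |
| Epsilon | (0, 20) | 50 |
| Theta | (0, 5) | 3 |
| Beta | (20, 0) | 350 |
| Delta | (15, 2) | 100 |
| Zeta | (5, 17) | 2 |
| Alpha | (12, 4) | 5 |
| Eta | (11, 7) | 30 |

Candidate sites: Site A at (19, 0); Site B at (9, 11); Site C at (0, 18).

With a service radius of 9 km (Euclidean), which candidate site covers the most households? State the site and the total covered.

Site A, covering 455

Coverage radius r = 9 km; a point is covered iff (Δx)²+(Δy)² ≤ 9² = 81.
  Site A (19, 0): covers {Beta, Delta, Alpha} → 455
  Site B (9, 11): covers {Zeta, Alpha, Eta} → 37
  Site C (0, 18): covers {Epsilon, Zeta} → 52
Maximum coverage at Site A: 455 households.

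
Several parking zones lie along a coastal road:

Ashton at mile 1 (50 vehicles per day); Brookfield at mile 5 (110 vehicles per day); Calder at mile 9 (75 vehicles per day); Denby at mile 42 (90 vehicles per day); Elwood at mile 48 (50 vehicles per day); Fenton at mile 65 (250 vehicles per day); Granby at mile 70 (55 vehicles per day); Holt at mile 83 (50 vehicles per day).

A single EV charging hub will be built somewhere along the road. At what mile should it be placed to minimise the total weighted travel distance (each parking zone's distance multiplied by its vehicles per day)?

x = 48

For a sum of weighted absolute distances on a line, the optimum is the weighted median (not the mean). Total weight W = 730; half-weight = 365.
Sort by position and accumulate weight:
  mile 1 (Ashton, w=50) → cum 50
  mile 5 (Brookfield, w=110) → cum 160
  mile 9 (Calder, w=75) → cum 235
  mile 42 (Denby, w=90) → cum 325
  mile 48 (Elwood, w=50) → cum 375  ≥ 365 → median here
  mile 65 (Fenton, w=250) → cum 625
  mile 70 (Granby, w=55) → cum 680
  mile 83 (Holt, w=50) → cum 730
Optimal location: mile 48.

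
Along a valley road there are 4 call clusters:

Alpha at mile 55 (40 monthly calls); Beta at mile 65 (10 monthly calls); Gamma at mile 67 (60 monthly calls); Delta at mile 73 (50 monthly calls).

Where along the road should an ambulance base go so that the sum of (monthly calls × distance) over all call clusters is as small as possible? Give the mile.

For a sum of weighted absolute distances on a line, the optimum is the weighted median (not the mean). Total weight W = 160; half-weight = 80.
Sort by position and accumulate weight:
  mile 55 (Alpha, w=40) → cum 40
  mile 65 (Beta, w=10) → cum 50
  mile 67 (Gamma, w=60) → cum 110  ≥ 80 → median here
  mile 73 (Delta, w=50) → cum 160
Optimal location: mile 67.

x = 67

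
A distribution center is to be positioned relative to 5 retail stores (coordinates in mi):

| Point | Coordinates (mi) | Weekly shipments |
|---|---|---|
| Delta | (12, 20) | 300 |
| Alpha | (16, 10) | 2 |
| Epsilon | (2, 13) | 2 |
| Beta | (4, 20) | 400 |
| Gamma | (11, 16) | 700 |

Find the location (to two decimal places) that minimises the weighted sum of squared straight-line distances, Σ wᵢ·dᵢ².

The minimiser of Σwᵢ‖p−pᵢ‖² is the weighted centroid p* = (Σwᵢpᵢ)/(Σwᵢ).
Σwᵢ = 1404.
Σwᵢxᵢ = 300·12 + 2·16 + 2·2 + 400·4 + 700·11 = 12936.
Σwᵢyᵢ = 300·20 + 2·10 + 2·13 + 400·20 + 700·16 = 25246.
x* = 12936/1404 = 9.21, y* = 25246/1404 = 17.98.

(9.21, 17.98)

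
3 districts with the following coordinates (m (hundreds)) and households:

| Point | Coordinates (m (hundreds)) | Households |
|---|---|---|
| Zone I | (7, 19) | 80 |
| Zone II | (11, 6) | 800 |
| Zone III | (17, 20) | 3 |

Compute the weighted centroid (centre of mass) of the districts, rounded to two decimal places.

The minimiser of Σwᵢ‖p−pᵢ‖² is the weighted centroid p* = (Σwᵢpᵢ)/(Σwᵢ).
Σwᵢ = 883.
Σwᵢxᵢ = 80·7 + 800·11 + 3·17 = 9411.
Σwᵢyᵢ = 80·19 + 800·6 + 3·20 = 6380.
x* = 9411/883 = 10.66, y* = 6380/883 = 7.23.

(10.66, 7.23)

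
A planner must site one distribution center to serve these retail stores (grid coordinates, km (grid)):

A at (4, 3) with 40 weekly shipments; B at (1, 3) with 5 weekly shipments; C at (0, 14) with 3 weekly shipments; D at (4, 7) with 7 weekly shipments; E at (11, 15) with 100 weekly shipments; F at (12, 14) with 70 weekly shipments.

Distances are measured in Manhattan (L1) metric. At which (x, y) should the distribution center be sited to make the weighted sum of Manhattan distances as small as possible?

Manhattan distance separates: Σwᵢ(|x−xᵢ|+|y−yᵢ|) = Σwᵢ|x−xᵢ| + Σwᵢ|y−yᵢ|, so x and y are optimised independently as 1-D weighted medians.
Total weight W = 225; half = 112.5.
x-coordinate, sorted with cumulative weight:
  x=0 (C, w=3) cum 3
  x=1 (B, w=5) cum 8
  x=4 (A, w=40) cum 48
  x=4 (D, w=7) cum 55
  x=11 (E, w=100) cum 155  ← median
  x=12 (F, w=70) cum 225
⇒ x* = 11
y-coordinate, sorted with cumulative weight:
  y=3 (A, w=40) cum 40
  y=3 (B, w=5) cum 45
  y=7 (D, w=7) cum 52
  y=14 (C, w=3) cum 55
  y=14 (F, w=70) cum 125  ← median
  y=15 (E, w=100) cum 225
⇒ y* = 14

(11, 14)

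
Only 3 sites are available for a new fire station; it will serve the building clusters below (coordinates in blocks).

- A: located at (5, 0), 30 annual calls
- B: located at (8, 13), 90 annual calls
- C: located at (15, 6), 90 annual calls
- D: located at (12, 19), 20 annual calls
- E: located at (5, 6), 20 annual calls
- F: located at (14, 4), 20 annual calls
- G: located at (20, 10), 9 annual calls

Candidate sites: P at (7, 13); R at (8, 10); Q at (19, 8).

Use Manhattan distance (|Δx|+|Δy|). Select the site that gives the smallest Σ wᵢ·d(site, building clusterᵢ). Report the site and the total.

R, total 2398 blocks

Total weighted distance at each candidate:
  P (7, 13): total = 2754
  R (8, 10): total = 2398
  Q (19, 8): total = 3527
Minimum is at R with total 2398 blocks.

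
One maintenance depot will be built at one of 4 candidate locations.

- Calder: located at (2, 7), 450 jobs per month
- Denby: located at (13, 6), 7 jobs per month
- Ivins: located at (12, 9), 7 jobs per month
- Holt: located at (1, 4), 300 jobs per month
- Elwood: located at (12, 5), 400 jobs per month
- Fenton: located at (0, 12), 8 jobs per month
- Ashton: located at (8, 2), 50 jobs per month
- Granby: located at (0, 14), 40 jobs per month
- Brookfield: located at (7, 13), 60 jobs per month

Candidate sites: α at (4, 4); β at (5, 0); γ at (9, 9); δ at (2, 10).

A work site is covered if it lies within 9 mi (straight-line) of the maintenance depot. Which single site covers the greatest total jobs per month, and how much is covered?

Coverage radius r = 9 mi; a point is covered iff (Δx)²+(Δy)² ≤ 9² = 81.
  α (4, 4): covers {Calder, Holt, Elwood, Fenton, Ashton} → 1208
  β (5, 0): covers {Calder, Holt, Elwood, Ashton} → 1200
  γ (9, 9): covers {Calder, Denby, Ivins, Elwood, Ashton, Brookfield} → 974
  δ (2, 10): covers {Calder, Holt, Fenton, Granby, Brookfield} → 858
Maximum coverage at α: 1208 jobs per month.

α, covering 1208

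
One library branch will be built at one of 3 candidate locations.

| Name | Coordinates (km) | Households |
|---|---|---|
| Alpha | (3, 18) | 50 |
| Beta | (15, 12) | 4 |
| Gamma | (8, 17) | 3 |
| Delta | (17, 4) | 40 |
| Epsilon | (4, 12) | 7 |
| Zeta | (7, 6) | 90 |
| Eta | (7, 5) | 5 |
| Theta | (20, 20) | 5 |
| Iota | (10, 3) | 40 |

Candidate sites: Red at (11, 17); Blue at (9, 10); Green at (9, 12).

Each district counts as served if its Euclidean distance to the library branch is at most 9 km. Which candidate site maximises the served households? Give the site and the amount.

Coverage radius r = 9 km; a point is covered iff (Δx)²+(Δy)² ≤ 9² = 81.
  Red (11, 17): covers {Alpha, Beta, Gamma, Epsilon} → 64
  Blue (9, 10): covers {Beta, Gamma, Epsilon, Zeta, Eta, Iota} → 149
  Green (9, 12): covers {Alpha, Beta, Gamma, Epsilon, Zeta, Eta} → 159
Maximum coverage at Green: 159 households.

Green, covering 159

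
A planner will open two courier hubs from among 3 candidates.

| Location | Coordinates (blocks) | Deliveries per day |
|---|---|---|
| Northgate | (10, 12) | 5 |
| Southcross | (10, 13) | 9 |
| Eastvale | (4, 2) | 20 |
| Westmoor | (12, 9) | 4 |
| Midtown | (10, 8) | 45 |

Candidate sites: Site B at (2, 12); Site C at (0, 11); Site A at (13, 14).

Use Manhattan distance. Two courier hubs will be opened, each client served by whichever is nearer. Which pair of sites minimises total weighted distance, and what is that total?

Evaluate every pair (each demand assigned to the nearer of the two):
  {Site B, Site A}: total = 730
  {Site C, Site A}: total = 750
  {Site B, Site C}: total = 953
Best pair: {Site B, Site A} with total 730.

{Site B, Site A}, total 730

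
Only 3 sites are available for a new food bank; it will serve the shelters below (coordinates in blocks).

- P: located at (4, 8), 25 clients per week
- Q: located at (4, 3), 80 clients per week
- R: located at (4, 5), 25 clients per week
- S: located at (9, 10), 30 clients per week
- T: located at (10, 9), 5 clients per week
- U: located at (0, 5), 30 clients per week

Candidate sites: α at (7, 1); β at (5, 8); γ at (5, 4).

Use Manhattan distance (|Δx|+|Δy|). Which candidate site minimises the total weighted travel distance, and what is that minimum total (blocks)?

Total weighted distance at each candidate:
  α (7, 1): total = 1540
  β (5, 8): total = 1055
  γ (5, 4): total = 865
Minimum is at γ with total 865 blocks.

γ, total 865 blocks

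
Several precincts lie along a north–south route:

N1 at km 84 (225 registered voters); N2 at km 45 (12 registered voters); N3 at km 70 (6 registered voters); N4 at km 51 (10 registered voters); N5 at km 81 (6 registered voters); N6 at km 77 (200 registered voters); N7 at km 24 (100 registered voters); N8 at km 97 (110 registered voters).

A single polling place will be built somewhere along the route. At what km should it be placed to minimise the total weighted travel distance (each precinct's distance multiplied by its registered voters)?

x = 84

For a sum of weighted absolute distances on a line, the optimum is the weighted median (not the mean). Total weight W = 669; half-weight = 334.5.
Sort by position and accumulate weight:
  km 24 (N7, w=100) → cum 100
  km 45 (N2, w=12) → cum 112
  km 51 (N4, w=10) → cum 122
  km 70 (N3, w=6) → cum 128
  km 77 (N6, w=200) → cum 328
  km 81 (N5, w=6) → cum 334
  km 84 (N1, w=225) → cum 559  ≥ 334.5 → median here
  km 97 (N8, w=110) → cum 669
Optimal location: km 84.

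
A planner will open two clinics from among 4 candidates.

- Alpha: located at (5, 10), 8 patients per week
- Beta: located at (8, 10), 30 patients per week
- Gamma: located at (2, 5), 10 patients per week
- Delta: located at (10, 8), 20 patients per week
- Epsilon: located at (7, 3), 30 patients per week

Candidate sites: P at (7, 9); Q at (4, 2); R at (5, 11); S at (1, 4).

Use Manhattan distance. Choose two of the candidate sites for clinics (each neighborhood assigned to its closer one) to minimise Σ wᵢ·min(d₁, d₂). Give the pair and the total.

{P, Q}, total 334

Evaluate every pair (each demand assigned to the nearer of the two):
  {P, Q}: total = 334
  {P, S}: total = 364
  {P, R}: total = 418
  {Q, R}: total = 458
  {R, S}: total = 518
  {Q, S}: total = 812
Best pair: {P, Q} with total 334.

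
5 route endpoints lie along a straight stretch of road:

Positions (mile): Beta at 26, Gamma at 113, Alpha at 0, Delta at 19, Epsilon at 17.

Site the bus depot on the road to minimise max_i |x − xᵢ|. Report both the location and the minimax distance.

location 56.5, max distance 56.5

The 1-center on a line is the midpoint of the two extreme points: leftmost at 0, rightmost at 113.
Optimal location = (0 + 113)/2 = 56.5; maximum distance = (113 − 0)/2 = 56.5.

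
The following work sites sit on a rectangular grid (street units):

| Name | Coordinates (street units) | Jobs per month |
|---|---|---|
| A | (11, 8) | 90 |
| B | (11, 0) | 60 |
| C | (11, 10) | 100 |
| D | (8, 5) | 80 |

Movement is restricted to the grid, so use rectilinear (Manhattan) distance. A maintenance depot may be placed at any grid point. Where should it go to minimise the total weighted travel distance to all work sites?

Manhattan distance separates: Σwᵢ(|x−xᵢ|+|y−yᵢ|) = Σwᵢ|x−xᵢ| + Σwᵢ|y−yᵢ|, so x and y are optimised independently as 1-D weighted medians.
Total weight W = 330; half = 165.
x-coordinate, sorted with cumulative weight:
  x=8 (D, w=80) cum 80
  x=11 (A, w=90) cum 170  ← median
  x=11 (B, w=60) cum 230
  x=11 (C, w=100) cum 330
⇒ x* = 11
y-coordinate, sorted with cumulative weight:
  y=0 (B, w=60) cum 60
  y=5 (D, w=80) cum 140
  y=8 (A, w=90) cum 230  ← median
  y=10 (C, w=100) cum 330
⇒ y* = 8

(11, 8)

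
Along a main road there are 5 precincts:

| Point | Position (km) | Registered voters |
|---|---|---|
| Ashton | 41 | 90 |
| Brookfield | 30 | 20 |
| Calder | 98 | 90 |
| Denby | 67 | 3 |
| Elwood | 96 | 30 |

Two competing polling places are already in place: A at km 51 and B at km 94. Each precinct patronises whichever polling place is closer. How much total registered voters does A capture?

The indifferent point is the midpoint (51+94)/2 = 72.5; precincts left of it (closer to A at 51) go to A, those right go to B.
  Brookfield at 30 (w=20) → A
  Ashton at 41 (w=90) → A
  Denby at 67 (w=3) → A
  Elwood at 96 (w=30) → B
  Calder at 98 (w=90) → B
A captures 113; B captures 120.

113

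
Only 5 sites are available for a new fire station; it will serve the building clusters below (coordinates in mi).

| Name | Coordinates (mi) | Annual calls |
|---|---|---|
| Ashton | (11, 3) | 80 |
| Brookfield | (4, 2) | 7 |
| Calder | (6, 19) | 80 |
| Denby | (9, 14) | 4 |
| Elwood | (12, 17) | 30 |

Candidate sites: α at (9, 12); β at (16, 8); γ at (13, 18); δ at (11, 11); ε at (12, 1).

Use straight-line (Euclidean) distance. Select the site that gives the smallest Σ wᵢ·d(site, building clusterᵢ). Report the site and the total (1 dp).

α, total 1608.0 mi

Total weighted distance at each candidate:
  α (9, 12): total = 1608.0
  β (16, 8): total = 2181.2
  γ (13, 18): total = 1969.9
  δ (11, 11): total = 1671.4
  ε (12, 1): total = 2286.6
Minimum is at α with total 1608.0 mi.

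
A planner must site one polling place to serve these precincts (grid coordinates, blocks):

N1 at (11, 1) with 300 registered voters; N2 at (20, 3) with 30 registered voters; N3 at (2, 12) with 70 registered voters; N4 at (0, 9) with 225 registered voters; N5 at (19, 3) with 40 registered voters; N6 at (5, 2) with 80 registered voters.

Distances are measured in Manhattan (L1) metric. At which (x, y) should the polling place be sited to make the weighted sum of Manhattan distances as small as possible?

Manhattan distance separates: Σwᵢ(|x−xᵢ|+|y−yᵢ|) = Σwᵢ|x−xᵢ| + Σwᵢ|y−yᵢ|, so x and y are optimised independently as 1-D weighted medians.
Total weight W = 745; half = 372.5.
x-coordinate, sorted with cumulative weight:
  x=0 (N4, w=225) cum 225
  x=2 (N3, w=70) cum 295
  x=5 (N6, w=80) cum 375  ← median
  x=11 (N1, w=300) cum 675
  x=19 (N5, w=40) cum 715
  x=20 (N2, w=30) cum 745
⇒ x* = 5
y-coordinate, sorted with cumulative weight:
  y=1 (N1, w=300) cum 300
  y=2 (N6, w=80) cum 380  ← median
  y=3 (N2, w=30) cum 410
  y=3 (N5, w=40) cum 450
  y=9 (N4, w=225) cum 675
  y=12 (N3, w=70) cum 745
⇒ y* = 2

(5, 2)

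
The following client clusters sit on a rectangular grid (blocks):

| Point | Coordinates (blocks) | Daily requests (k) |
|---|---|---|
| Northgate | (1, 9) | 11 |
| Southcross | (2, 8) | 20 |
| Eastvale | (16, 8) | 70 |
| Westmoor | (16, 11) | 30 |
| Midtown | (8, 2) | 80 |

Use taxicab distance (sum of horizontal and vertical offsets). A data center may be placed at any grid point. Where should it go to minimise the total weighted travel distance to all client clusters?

(8, 8)

Manhattan distance separates: Σwᵢ(|x−xᵢ|+|y−yᵢ|) = Σwᵢ|x−xᵢ| + Σwᵢ|y−yᵢ|, so x and y are optimised independently as 1-D weighted medians.
Total weight W = 211; half = 105.5.
x-coordinate, sorted with cumulative weight:
  x=1 (Northgate, w=11) cum 11
  x=2 (Southcross, w=20) cum 31
  x=8 (Midtown, w=80) cum 111  ← median
  x=16 (Eastvale, w=70) cum 181
  x=16 (Westmoor, w=30) cum 211
⇒ x* = 8
y-coordinate, sorted with cumulative weight:
  y=2 (Midtown, w=80) cum 80
  y=8 (Southcross, w=20) cum 100
  y=8 (Eastvale, w=70) cum 170  ← median
  y=9 (Northgate, w=11) cum 181
  y=11 (Westmoor, w=30) cum 211
⇒ y* = 8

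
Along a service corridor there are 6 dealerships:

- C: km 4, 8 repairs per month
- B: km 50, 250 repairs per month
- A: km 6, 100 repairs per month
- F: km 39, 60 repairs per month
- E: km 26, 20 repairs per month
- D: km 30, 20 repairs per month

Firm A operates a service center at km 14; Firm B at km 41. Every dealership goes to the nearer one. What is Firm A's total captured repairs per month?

The indifferent point is the midpoint (14+41)/2 = 27.5; dealerships left of it (closer to Firm A at 14) go to Firm A, those right go to Firm B.
  C at 4 (w=8) → Firm A
  A at 6 (w=100) → Firm A
  E at 26 (w=20) → Firm A
  D at 30 (w=20) → Firm B
  F at 39 (w=60) → Firm B
  B at 50 (w=250) → Firm B
Firm A captures 128; Firm B captures 330.

128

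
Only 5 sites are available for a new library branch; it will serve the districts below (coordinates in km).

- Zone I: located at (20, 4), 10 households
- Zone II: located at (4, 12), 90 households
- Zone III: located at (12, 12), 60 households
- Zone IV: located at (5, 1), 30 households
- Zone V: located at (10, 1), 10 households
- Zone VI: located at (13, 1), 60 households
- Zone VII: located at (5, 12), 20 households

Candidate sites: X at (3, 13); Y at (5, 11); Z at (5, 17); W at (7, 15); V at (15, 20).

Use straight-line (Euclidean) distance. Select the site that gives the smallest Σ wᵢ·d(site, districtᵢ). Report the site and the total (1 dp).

Total weighted distance at each candidate:
  X (3, 13): total = 2348.8
  Y (5, 11): total = 1917.3
  Z (5, 17): total = 2994.5
  W (7, 15): total = 2455.4
  V (15, 20): total = 4147.4
Minimum is at Y with total 1917.3 km.

Y, total 1917.3 km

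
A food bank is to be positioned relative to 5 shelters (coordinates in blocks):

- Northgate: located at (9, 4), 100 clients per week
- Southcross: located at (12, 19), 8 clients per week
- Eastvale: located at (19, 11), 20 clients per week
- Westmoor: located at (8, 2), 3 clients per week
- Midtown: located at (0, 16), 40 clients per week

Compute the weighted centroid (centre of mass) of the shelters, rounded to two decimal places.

(8.19, 8.29)

The minimiser of Σwᵢ‖p−pᵢ‖² is the weighted centroid p* = (Σwᵢpᵢ)/(Σwᵢ).
Σwᵢ = 171.
Σwᵢxᵢ = 100·9 + 8·12 + 20·19 + 3·8 + 40·0 = 1400.
Σwᵢyᵢ = 100·4 + 8·19 + 20·11 + 3·2 + 40·16 = 1418.
x* = 1400/171 = 8.19, y* = 1418/171 = 8.29.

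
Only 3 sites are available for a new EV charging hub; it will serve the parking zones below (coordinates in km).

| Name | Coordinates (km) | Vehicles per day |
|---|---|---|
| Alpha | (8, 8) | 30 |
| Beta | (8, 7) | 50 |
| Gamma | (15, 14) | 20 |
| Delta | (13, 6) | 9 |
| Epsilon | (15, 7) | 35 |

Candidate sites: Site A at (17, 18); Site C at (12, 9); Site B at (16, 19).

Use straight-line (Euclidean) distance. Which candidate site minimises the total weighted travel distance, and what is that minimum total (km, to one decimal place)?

Site C, total 618.6 km

Total weighted distance at each candidate:
  Site A (17, 18): total = 1708.8
  Site C (12, 9): total = 618.6
  Site B (16, 19): total = 1772.7
Minimum is at Site C with total 618.6 km.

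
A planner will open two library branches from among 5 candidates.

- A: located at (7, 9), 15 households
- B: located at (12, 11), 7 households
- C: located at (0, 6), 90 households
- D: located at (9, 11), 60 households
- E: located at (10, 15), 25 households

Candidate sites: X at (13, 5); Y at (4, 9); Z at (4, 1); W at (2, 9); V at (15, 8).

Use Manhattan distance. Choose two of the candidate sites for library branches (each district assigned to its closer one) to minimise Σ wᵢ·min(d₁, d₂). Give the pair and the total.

Evaluate every pair (each demand assigned to the nearer of the two):
  {Y, W}: total = 1285
  {W, V}: total = 1407
  {Y, V}: total = 1437
  {X, W}: total = 1439
  {X, Y}: total = 1444
  {Y, Z}: total = 1465
  {Z, W}: total = 1499
  {Z, V}: total = 1827
  {X, Z}: total = 1934
  {X, V}: total = 2277
Best pair: {Y, W} with total 1285.

{Y, W}, total 1285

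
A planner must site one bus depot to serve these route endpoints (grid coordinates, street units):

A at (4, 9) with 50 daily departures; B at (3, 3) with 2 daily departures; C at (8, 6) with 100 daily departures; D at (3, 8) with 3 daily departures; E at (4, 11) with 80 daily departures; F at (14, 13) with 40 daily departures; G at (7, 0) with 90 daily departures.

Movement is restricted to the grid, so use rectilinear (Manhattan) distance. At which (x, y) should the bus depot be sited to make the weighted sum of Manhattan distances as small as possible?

Manhattan distance separates: Σwᵢ(|x−xᵢ|+|y−yᵢ|) = Σwᵢ|x−xᵢ| + Σwᵢ|y−yᵢ|, so x and y are optimised independently as 1-D weighted medians.
Total weight W = 365; half = 182.5.
x-coordinate, sorted with cumulative weight:
  x=3 (B, w=2) cum 2
  x=3 (D, w=3) cum 5
  x=4 (A, w=50) cum 55
  x=4 (E, w=80) cum 135
  x=7 (G, w=90) cum 225  ← median
  x=8 (C, w=100) cum 325
  x=14 (F, w=40) cum 365
⇒ x* = 7
y-coordinate, sorted with cumulative weight:
  y=0 (G, w=90) cum 90
  y=3 (B, w=2) cum 92
  y=6 (C, w=100) cum 192  ← median
  y=8 (D, w=3) cum 195
  y=9 (A, w=50) cum 245
  y=11 (E, w=80) cum 325
  y=13 (F, w=40) cum 365
⇒ y* = 6

(7, 6)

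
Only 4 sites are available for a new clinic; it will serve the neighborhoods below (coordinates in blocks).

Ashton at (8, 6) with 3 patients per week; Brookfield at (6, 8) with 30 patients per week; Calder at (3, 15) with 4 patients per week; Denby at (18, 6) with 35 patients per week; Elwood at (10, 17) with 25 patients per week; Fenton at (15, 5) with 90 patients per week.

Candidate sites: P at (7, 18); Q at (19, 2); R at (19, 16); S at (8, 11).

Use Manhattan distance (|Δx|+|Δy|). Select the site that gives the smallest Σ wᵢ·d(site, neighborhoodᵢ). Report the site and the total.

S, total 2096 blocks

Total weighted distance at each candidate:
  P (7, 18): total = 3192
  Q (19, 2): total = 2136
  R (19, 16): total = 2746
  S (8, 11): total = 2096
Minimum is at S with total 2096 blocks.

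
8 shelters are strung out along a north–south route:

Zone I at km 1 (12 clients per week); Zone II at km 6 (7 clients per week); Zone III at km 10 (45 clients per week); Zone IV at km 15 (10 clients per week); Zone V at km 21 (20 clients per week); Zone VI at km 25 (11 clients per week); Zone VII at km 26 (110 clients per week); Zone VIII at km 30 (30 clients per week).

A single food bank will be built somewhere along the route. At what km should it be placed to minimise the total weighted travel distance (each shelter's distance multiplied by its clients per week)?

x = 26

For a sum of weighted absolute distances on a line, the optimum is the weighted median (not the mean). Total weight W = 245; half-weight = 122.5.
Sort by position and accumulate weight:
  km 1 (Zone I, w=12) → cum 12
  km 6 (Zone II, w=7) → cum 19
  km 10 (Zone III, w=45) → cum 64
  km 15 (Zone IV, w=10) → cum 74
  km 21 (Zone V, w=20) → cum 94
  km 25 (Zone VI, w=11) → cum 105
  km 26 (Zone VII, w=110) → cum 215  ≥ 122.5 → median here
  km 30 (Zone VIII, w=30) → cum 245
Optimal location: km 26.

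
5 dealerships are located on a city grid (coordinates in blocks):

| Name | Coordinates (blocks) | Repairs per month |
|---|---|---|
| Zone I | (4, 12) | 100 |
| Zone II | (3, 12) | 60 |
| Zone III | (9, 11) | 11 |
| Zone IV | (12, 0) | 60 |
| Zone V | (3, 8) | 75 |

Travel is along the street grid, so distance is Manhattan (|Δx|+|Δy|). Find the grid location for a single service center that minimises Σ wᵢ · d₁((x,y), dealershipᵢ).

Manhattan distance separates: Σwᵢ(|x−xᵢ|+|y−yᵢ|) = Σwᵢ|x−xᵢ| + Σwᵢ|y−yᵢ|, so x and y are optimised independently as 1-D weighted medians.
Total weight W = 306; half = 153.
x-coordinate, sorted with cumulative weight:
  x=3 (Zone II, w=60) cum 60
  x=3 (Zone V, w=75) cum 135
  x=4 (Zone I, w=100) cum 235  ← median
  x=9 (Zone III, w=11) cum 246
  x=12 (Zone IV, w=60) cum 306
⇒ x* = 4
y-coordinate, sorted with cumulative weight:
  y=0 (Zone IV, w=60) cum 60
  y=8 (Zone V, w=75) cum 135
  y=11 (Zone III, w=11) cum 146
  y=12 (Zone I, w=100) cum 246  ← median
  y=12 (Zone II, w=60) cum 306
⇒ y* = 12

(4, 12)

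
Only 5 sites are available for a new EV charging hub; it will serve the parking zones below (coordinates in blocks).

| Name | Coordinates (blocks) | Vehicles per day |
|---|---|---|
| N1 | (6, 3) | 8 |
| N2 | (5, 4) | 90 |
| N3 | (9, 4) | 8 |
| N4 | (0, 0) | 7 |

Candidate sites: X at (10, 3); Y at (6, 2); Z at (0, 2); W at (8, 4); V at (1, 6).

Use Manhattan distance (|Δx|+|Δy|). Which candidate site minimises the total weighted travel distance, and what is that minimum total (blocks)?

Y, total 374 blocks

Total weighted distance at each candidate:
  X (10, 3): total = 679
  Y (6, 2): total = 374
  Z (0, 2): total = 788
  W (8, 4): total = 386
  V (1, 6): total = 733
Minimum is at Y with total 374 blocks.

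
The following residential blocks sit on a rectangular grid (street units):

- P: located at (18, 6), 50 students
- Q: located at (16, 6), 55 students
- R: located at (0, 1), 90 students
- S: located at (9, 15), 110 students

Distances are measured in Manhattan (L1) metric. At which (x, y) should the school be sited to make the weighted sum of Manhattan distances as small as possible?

(9, 6)

Manhattan distance separates: Σwᵢ(|x−xᵢ|+|y−yᵢ|) = Σwᵢ|x−xᵢ| + Σwᵢ|y−yᵢ|, so x and y are optimised independently as 1-D weighted medians.
Total weight W = 305; half = 152.5.
x-coordinate, sorted with cumulative weight:
  x=0 (R, w=90) cum 90
  x=9 (S, w=110) cum 200  ← median
  x=16 (Q, w=55) cum 255
  x=18 (P, w=50) cum 305
⇒ x* = 9
y-coordinate, sorted with cumulative weight:
  y=1 (R, w=90) cum 90
  y=6 (P, w=50) cum 140
  y=6 (Q, w=55) cum 195  ← median
  y=15 (S, w=110) cum 305
⇒ y* = 6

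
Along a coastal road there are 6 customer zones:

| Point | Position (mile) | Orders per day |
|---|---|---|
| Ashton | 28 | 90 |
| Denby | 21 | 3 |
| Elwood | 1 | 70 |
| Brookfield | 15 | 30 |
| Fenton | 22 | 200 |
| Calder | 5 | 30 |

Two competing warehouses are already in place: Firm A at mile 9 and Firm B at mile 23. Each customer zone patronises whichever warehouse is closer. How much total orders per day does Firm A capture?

130

The indifferent point is the midpoint (9+23)/2 = 16; customer zones left of it (closer to Firm A at 9) go to Firm A, those right go to Firm B.
  Elwood at 1 (w=70) → Firm A
  Calder at 5 (w=30) → Firm A
  Brookfield at 15 (w=30) → Firm A
  Denby at 21 (w=3) → Firm B
  Fenton at 22 (w=200) → Firm B
  Ashton at 28 (w=90) → Firm B
Firm A captures 130; Firm B captures 293.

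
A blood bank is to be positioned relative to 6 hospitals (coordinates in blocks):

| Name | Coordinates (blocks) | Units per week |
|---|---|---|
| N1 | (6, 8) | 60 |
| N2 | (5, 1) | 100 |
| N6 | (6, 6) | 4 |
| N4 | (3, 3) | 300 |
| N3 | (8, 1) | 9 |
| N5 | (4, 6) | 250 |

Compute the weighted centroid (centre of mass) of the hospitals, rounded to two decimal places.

The minimiser of Σwᵢ‖p−pᵢ‖² is the weighted centroid p* = (Σwᵢpᵢ)/(Σwᵢ).
Σwᵢ = 723.
Σwᵢxᵢ = 60·6 + 100·5 + 4·6 + 300·3 + 9·8 + 250·4 = 2856.
Σwᵢyᵢ = 60·8 + 100·1 + 4·6 + 300·3 + 9·1 + 250·6 = 3013.
x* = 2856/723 = 3.95, y* = 3013/723 = 4.17.

(3.95, 4.17)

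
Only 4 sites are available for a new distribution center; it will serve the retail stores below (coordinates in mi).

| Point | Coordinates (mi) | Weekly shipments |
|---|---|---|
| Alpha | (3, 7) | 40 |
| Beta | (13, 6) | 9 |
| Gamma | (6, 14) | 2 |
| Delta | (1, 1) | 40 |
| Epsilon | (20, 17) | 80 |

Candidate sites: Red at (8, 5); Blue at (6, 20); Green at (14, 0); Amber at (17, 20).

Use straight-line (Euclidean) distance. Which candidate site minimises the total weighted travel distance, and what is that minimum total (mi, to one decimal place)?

Red, total 1959.9 mi

Total weighted distance at each candidate:
  Red (8, 5): total = 1959.9
  Blue (6, 20): total = 2617.8
  Green (14, 0): total = 2572.3
  Amber (17, 20): total = 2253.3
Minimum is at Red with total 1959.9 mi.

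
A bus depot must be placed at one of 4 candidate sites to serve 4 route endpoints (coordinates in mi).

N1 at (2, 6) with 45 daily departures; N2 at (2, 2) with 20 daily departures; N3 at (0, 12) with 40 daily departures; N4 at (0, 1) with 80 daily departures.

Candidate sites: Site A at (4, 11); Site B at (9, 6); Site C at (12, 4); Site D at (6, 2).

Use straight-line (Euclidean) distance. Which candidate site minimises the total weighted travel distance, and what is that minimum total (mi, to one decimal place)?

Total weighted distance at each candidate:
  Site A (4, 11): total = 1453.3
  Site B (9, 6): total = 1732.6
  Site C (12, 4): total = 2229.3
  Site D (6, 2): total = 1287.7
Minimum is at Site D with total 1287.7 mi.

Site D, total 1287.7 mi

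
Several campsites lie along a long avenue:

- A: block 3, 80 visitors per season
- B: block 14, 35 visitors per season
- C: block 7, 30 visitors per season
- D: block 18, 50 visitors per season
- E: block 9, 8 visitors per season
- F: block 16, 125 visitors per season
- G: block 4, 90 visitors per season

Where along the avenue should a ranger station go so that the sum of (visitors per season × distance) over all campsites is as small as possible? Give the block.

x = 14

For a sum of weighted absolute distances on a line, the optimum is the weighted median (not the mean). Total weight W = 418; half-weight = 209.
Sort by position and accumulate weight:
  block 3 (A, w=80) → cum 80
  block 4 (G, w=90) → cum 170
  block 7 (C, w=30) → cum 200
  block 9 (E, w=8) → cum 208
  block 14 (B, w=35) → cum 243  ≥ 209 → median here
  block 16 (F, w=125) → cum 368
  block 18 (D, w=50) → cum 418
Optimal location: block 14.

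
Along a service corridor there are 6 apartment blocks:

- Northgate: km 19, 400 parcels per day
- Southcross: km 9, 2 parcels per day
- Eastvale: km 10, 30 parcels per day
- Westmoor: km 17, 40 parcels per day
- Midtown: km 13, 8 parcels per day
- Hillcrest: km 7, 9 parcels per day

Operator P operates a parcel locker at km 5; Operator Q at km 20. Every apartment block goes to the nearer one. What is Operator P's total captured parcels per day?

41

The indifferent point is the midpoint (5+20)/2 = 12.5; apartment blocks left of it (closer to Operator P at 5) go to Operator P, those right go to Operator Q.
  Hillcrest at 7 (w=9) → Operator P
  Southcross at 9 (w=2) → Operator P
  Eastvale at 10 (w=30) → Operator P
  Midtown at 13 (w=8) → Operator Q
  Westmoor at 17 (w=40) → Operator Q
  Northgate at 19 (w=400) → Operator Q
Operator P captures 41; Operator Q captures 448.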